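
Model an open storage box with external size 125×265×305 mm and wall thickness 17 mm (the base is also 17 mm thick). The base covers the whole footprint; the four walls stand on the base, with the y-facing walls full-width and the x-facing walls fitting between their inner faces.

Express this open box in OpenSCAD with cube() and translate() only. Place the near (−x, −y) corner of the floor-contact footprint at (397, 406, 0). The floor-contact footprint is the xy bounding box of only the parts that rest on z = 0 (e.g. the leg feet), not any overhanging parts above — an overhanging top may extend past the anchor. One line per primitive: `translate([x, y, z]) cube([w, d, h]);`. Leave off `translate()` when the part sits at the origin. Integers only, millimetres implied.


translate([397, 406, 0]) cube([125, 265, 17]);
translate([397, 406, 17]) cube([125, 17, 288]);
translate([397, 654, 17]) cube([125, 17, 288]);
translate([397, 423, 17]) cube([17, 231, 288]);
translate([505, 423, 17]) cube([17, 231, 288]);


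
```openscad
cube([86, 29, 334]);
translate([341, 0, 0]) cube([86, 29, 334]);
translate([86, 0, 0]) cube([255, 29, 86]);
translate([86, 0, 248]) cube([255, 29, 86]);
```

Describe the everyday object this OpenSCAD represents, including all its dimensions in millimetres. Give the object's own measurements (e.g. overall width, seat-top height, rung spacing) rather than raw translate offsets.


A rectangular picture frame lying in the x–z plane (depth along y). The opening is 255 mm wide (x) by 162 mm tall (z), surrounded by a border 86 mm wide on all four sides. The frame is 29 mm deep and is made of two full-height vertical stiles with two horizontal rails fitted between them.


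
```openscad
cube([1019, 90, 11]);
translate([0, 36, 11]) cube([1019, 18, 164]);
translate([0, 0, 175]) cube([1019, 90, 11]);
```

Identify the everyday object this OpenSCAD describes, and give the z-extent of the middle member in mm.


An I-beam. The web height is 164 mm.

Two wide flanges with a thin centred web — an I-beam. Overall 186 mm minus two 11 mm flanges gives a web of 186 − 2·11 = 164 mm.


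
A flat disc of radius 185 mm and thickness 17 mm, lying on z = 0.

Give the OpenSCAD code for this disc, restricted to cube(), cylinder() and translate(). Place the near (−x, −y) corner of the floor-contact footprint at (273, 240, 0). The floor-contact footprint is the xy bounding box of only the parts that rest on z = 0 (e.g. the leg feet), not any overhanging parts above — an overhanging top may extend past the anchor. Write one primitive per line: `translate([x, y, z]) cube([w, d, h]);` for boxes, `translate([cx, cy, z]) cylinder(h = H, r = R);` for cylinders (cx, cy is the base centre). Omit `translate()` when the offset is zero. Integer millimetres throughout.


translate([458, 425, 0]) cylinder(h = 17, r = 185);


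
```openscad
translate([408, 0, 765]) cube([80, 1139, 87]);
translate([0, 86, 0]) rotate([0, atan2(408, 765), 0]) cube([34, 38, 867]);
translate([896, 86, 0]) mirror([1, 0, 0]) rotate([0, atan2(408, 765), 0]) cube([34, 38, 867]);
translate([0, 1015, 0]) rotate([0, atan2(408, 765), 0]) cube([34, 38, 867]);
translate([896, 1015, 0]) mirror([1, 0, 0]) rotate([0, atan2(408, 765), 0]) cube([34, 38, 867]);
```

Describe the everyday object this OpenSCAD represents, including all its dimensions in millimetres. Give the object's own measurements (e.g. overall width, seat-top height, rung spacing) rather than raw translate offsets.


A sawhorse. A 80×1139×87 mm beam (x, y, z) sits on two A-frame leg pairs. Each pair is two raked legs of 34×38 mm section (38 mm along y) splaying symmetrically in x. Each leg rises 765 mm vertically over 408 mm of horizontal reach and is 867 mm long along its own axis. Every leg's outer bottom edge rests on the floor and its outer top edge meets a bottom edge of the beam — the left legs (tilting toward +x) meet the beam's −x bottom edge, the right legs (their mirror images, tilting toward −x) meet its +x bottom edge — so the leg tops tuck under the beam, the beam's underside is 765 mm above the floor, and the feet are 896 mm apart outside-to-outside with the beam centred between them. The two leg pairs are set in 86 mm from either end of the beam.


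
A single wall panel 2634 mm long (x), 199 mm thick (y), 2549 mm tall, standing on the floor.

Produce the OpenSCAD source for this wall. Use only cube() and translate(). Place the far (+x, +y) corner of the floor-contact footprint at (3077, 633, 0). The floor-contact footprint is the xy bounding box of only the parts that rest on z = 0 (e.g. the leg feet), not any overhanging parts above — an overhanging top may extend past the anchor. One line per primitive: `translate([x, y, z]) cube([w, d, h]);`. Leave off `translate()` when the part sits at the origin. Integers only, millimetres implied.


translate([443, 434, 0]) cube([2634, 199, 2549]);


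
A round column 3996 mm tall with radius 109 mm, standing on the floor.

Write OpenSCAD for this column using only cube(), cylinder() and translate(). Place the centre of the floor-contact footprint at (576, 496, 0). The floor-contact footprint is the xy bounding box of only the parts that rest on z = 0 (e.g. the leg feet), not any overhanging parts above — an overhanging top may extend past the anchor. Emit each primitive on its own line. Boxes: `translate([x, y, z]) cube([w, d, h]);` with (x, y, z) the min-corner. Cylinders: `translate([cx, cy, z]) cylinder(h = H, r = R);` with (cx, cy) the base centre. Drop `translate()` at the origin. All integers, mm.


translate([576, 496, 0]) cylinder(h = 3996, r = 109);


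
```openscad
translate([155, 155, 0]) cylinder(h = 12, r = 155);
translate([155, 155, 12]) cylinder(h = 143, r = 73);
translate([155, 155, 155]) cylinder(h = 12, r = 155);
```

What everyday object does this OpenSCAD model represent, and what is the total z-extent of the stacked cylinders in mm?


A spool. The overall height is 167 mm.

Three coaxial cylinders, large–small–large — a spool. Two 12 mm flanges and a 143 mm core give 12 + 143 + 12 = 167 mm.


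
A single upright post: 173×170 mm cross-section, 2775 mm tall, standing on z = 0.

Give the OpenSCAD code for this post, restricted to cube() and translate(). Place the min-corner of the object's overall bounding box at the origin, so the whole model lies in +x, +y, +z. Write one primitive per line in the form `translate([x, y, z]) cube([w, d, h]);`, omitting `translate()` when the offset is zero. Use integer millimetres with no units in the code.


cube([173, 170, 2775]);


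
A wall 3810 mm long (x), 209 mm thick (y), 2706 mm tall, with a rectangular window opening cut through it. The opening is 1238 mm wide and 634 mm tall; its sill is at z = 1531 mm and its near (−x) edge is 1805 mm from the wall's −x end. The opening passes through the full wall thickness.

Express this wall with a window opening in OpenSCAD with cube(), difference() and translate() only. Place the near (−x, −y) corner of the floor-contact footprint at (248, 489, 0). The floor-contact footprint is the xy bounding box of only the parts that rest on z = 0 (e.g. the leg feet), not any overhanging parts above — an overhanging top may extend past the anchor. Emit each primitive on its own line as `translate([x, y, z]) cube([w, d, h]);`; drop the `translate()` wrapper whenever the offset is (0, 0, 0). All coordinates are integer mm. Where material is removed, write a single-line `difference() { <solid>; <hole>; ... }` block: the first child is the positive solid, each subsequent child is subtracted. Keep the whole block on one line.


difference() { translate([248, 489, 0]) cube([3810, 209, 2706]); translate([2053, 489, 1531]) cube([1238, 209, 634]); }


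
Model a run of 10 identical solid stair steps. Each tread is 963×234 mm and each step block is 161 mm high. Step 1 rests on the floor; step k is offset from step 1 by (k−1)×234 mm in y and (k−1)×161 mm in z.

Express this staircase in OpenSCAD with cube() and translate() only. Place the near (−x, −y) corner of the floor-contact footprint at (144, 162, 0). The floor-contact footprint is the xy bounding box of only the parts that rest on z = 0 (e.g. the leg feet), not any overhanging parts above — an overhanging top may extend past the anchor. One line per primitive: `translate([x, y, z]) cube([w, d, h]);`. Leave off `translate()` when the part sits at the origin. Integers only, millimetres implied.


translate([144, 162, 0]) cube([963, 234, 161]);
translate([144, 396, 161]) cube([963, 234, 161]);
translate([144, 630, 322]) cube([963, 234, 161]);
translate([144, 864, 483]) cube([963, 234, 161]);
translate([144, 1098, 644]) cube([963, 234, 161]);
translate([144, 1332, 805]) cube([963, 234, 161]);
translate([144, 1566, 966]) cube([963, 234, 161]);
translate([144, 1800, 1127]) cube([963, 234, 161]);
translate([144, 2034, 1288]) cube([963, 234, 161]);
translate([144, 2268, 1449]) cube([963, 234, 161]);


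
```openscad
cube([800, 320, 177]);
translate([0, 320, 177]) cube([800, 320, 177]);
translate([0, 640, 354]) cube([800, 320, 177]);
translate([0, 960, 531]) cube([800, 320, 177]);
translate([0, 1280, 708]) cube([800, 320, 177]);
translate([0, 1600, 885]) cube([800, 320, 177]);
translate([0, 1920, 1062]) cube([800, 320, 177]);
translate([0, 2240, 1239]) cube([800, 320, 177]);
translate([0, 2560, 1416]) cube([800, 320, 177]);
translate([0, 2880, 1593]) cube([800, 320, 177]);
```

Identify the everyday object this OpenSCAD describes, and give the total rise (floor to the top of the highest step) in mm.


A staircase. The total rise is 1770 mm.

10 identical blocks, each offset up and back from the previous — a staircase. Each step is 177 mm tall and there are 10 of them, so the total rise is 10 × 177 = 1770 mm.


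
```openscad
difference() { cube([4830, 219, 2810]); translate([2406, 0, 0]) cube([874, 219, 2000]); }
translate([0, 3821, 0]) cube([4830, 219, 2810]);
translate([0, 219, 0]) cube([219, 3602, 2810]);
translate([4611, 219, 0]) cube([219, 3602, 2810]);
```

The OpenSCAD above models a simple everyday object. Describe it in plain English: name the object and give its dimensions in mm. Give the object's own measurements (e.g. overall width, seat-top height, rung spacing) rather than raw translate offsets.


A single room: four walls, each 2810 mm tall and 219 mm thick, enclosing an outside footprint 4830×4040 mm (x × y), no floor or roof. The front and back walls (−y and +y sides) run the full x-width; the side walls fit between their inner faces. A door opening 874 mm wide and 2000 mm tall is cut through the front wall from the floor up, its −x edge 2406 mm from the wall's −x end.


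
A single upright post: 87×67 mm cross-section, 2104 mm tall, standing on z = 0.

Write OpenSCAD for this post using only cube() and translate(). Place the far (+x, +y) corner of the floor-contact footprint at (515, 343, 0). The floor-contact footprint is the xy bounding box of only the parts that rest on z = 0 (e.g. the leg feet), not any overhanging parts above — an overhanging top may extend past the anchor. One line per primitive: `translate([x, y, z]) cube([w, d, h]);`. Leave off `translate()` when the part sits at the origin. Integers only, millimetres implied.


translate([428, 276, 0]) cube([87, 67, 2104]);


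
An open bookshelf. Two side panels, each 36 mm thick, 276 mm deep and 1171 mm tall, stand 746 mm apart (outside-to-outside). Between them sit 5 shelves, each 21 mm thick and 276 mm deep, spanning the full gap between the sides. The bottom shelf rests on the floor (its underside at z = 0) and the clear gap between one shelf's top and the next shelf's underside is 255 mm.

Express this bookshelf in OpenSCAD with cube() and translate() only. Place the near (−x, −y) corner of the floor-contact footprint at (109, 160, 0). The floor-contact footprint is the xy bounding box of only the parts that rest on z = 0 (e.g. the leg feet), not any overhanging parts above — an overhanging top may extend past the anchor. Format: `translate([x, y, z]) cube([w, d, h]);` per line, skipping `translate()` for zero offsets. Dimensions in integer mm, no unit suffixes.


translate([109, 160, 0]) cube([36, 276, 1171]);
translate([819, 160, 0]) cube([36, 276, 1171]);
translate([145, 160, 0]) cube([674, 276, 21]);
translate([145, 160, 276]) cube([674, 276, 21]);
translate([145, 160, 552]) cube([674, 276, 21]);
translate([145, 160, 828]) cube([674, 276, 21]);
translate([145, 160, 1104]) cube([674, 276, 21]);


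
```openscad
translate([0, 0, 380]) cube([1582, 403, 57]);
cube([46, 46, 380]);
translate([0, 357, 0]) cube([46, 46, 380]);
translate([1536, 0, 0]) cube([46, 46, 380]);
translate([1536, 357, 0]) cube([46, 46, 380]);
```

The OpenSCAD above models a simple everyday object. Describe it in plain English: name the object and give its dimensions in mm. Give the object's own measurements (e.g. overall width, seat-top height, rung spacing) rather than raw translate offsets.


A long wooden bench with a 1582 mm (x) × 403 mm (y) seat, 57 mm thick, its top surface 437 mm above the floor. Four 46 mm square legs at the seat corners, flush with the edges, run from z = 0 to the seat underside.


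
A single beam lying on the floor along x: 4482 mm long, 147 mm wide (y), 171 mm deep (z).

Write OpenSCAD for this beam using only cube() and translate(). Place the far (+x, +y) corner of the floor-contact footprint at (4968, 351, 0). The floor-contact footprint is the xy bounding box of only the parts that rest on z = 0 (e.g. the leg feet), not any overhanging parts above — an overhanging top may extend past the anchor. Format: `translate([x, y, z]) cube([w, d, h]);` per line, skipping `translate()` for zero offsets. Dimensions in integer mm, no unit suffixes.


translate([486, 204, 0]) cube([4482, 147, 171]);


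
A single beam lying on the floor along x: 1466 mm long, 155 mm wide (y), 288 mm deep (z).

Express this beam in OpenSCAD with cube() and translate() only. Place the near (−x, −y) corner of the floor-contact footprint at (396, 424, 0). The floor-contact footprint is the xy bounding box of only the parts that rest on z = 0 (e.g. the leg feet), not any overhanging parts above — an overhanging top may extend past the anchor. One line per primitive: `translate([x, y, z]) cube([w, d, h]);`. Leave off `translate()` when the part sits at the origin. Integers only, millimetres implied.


translate([396, 424, 0]) cube([1466, 155, 288]);


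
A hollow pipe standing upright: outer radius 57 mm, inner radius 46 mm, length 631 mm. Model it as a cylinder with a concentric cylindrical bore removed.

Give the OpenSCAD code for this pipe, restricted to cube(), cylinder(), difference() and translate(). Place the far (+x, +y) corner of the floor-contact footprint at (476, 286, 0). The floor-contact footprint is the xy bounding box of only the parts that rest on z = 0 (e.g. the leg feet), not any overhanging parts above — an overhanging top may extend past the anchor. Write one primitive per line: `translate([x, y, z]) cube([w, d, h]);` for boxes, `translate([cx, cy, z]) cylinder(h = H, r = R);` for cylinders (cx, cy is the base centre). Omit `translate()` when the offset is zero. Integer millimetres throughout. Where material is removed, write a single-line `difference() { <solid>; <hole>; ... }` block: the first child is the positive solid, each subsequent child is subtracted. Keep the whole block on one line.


difference() { translate([419, 229, 0]) cylinder(h = 631, r = 57); translate([419, 229, 0]) cylinder(h = 631, r = 46); }


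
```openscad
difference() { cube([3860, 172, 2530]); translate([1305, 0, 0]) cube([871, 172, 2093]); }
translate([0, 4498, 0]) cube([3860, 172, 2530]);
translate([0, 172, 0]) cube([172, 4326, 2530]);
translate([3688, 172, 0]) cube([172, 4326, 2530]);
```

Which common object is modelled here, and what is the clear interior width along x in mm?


A single room. The interior width is 3516 mm.

Four walls enclosing a rectangle with a door in the front wall — a room. Outside width 3860 minus two 172 mm walls gives 3516 mm.


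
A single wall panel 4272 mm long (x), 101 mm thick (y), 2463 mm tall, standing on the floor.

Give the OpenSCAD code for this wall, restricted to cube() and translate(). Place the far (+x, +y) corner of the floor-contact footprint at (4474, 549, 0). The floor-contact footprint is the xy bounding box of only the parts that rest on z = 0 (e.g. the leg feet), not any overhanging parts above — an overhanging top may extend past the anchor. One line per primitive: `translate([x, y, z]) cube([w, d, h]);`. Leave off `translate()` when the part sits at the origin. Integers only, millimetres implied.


translate([202, 448, 0]) cube([4272, 101, 2463]);


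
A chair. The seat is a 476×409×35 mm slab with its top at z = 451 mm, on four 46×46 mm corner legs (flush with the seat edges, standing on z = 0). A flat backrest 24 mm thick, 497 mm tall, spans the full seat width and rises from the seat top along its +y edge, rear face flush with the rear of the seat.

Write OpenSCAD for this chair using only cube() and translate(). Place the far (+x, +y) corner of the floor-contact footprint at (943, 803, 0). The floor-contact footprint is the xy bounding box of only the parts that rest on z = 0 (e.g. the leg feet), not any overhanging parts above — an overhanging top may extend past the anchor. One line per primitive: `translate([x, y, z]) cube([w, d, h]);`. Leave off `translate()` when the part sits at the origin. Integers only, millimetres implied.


translate([467, 394, 416]) cube([476, 409, 35]);
translate([467, 394, 0]) cube([46, 46, 416]);
translate([897, 394, 0]) cube([46, 46, 416]);
translate([467, 757, 0]) cube([46, 46, 416]);
translate([897, 757, 0]) cube([46, 46, 416]);
translate([467, 779, 451]) cube([476, 24, 497]);


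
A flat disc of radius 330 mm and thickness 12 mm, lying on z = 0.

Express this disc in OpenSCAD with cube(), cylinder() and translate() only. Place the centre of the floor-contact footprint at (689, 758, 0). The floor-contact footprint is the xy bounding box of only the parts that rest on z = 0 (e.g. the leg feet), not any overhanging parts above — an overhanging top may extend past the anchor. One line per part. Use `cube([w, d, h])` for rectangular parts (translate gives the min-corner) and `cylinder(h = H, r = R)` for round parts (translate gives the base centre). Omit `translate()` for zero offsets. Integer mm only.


translate([689, 758, 0]) cylinder(h = 12, r = 330);


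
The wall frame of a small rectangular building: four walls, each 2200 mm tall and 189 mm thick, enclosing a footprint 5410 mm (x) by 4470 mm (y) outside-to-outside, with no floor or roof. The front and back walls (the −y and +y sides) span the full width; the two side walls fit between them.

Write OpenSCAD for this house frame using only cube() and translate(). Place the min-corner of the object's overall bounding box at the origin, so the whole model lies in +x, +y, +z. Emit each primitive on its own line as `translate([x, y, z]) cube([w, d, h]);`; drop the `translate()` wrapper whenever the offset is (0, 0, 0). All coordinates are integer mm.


cube([5410, 189, 2200]);
translate([0, 4281, 0]) cube([5410, 189, 2200]);
translate([0, 189, 0]) cube([189, 4092, 2200]);
translate([5221, 189, 0]) cube([189, 4092, 2200]);


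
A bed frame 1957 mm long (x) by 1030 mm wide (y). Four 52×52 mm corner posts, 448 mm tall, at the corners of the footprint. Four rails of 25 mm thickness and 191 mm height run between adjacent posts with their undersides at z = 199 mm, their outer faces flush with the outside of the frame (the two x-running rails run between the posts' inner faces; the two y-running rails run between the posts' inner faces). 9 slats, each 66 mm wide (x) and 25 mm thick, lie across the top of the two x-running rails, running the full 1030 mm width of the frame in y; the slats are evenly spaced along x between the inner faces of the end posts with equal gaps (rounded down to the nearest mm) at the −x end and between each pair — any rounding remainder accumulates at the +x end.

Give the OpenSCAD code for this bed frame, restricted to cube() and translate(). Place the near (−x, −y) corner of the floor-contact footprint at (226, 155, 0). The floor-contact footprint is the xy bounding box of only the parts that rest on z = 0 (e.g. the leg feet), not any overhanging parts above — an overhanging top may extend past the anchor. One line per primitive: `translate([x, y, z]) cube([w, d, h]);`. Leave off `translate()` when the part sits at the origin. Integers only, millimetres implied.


translate([226, 155, 0]) cube([52, 52, 448]);
translate([226, 1133, 0]) cube([52, 52, 448]);
translate([2131, 155, 0]) cube([52, 52, 448]);
translate([2131, 1133, 0]) cube([52, 52, 448]);
translate([278, 155, 199]) cube([1853, 25, 191]);
translate([278, 1160, 199]) cube([1853, 25, 191]);
translate([226, 207, 199]) cube([25, 926, 191]);
translate([2158, 207, 199]) cube([25, 926, 191]);
translate([403, 155, 390]) cube([66, 1030, 25]);
translate([594, 155, 390]) cube([66, 1030, 25]);
translate([785, 155, 390]) cube([66, 1030, 25]);
translate([976, 155, 390]) cube([66, 1030, 25]);
translate([1167, 155, 390]) cube([66, 1030, 25]);
translate([1358, 155, 390]) cube([66, 1030, 25]);
translate([1549, 155, 390]) cube([66, 1030, 25]);
translate([1740, 155, 390]) cube([66, 1030, 25]);
translate([1931, 155, 390]) cube([66, 1030, 25]);


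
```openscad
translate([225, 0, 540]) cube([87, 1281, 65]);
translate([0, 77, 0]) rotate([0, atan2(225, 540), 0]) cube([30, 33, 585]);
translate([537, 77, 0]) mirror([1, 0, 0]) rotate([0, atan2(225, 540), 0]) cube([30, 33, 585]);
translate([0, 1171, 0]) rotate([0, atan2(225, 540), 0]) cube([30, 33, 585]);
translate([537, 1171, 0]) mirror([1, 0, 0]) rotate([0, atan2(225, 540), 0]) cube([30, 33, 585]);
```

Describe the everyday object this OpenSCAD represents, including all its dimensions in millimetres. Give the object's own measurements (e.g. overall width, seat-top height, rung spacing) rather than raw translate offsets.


A sawhorse. A 87×1281×65 mm beam (x, y, z) sits on two A-frame leg pairs. Each pair is two raked legs of 30×33 mm section (33 mm along y) splaying symmetrically in x. Each leg rises 540 mm vertically over 225 mm of horizontal reach and is 585 mm long along its own axis. Every leg's outer bottom edge rests on the floor and its outer top edge meets a bottom edge of the beam — the left legs (tilting toward +x) meet the beam's −x bottom edge, the right legs (their mirror images, tilting toward −x) meet its +x bottom edge — so the leg tops tuck under the beam, the beam's underside is 540 mm above the floor, and the feet are 537 mm apart outside-to-outside with the beam centred between them. The two leg pairs are set in 77 mm from either end of the beam.


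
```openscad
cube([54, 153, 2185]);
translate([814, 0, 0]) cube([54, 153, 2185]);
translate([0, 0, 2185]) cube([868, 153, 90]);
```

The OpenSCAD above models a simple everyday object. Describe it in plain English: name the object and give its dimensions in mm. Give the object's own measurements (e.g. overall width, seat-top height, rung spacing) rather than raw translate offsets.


A door frame. The clear opening is 760 mm wide and 2185 mm high. Two 54 mm wide jambs, 153 mm deep, stand either side of the opening from the floor to the top of the opening. A 90 mm thick head sits across the top of both jambs, spanning the full outside width of the frame.


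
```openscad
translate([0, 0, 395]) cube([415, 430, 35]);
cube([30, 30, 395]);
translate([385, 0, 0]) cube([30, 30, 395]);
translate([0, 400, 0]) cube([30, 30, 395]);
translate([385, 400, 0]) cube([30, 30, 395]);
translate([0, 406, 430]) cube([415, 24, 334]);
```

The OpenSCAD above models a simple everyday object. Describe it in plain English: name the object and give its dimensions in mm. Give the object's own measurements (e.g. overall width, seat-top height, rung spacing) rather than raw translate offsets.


A chair. The seat is a 415×430×35 mm slab with its top at z = 430 mm, on four 30×30 mm corner legs (flush with the seat edges, standing on z = 0). A flat backrest 24 mm thick, 334 mm tall, spans the full seat width and rises from the seat top along its +y edge, rear face flush with the rear of the seat.


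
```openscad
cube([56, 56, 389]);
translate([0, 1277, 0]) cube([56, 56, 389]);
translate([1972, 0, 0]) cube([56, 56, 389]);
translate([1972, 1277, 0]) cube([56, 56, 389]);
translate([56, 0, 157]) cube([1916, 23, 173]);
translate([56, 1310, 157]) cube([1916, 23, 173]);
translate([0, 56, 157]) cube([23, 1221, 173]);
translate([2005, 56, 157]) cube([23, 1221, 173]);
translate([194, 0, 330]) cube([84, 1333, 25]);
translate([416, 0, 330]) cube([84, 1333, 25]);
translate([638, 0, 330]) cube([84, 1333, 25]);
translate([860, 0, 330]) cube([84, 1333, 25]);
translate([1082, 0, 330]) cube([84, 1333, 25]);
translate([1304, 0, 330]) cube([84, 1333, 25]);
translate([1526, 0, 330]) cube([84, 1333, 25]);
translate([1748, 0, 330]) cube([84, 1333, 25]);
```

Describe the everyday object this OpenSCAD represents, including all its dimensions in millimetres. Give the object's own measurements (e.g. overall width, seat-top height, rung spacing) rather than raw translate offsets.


A bed frame 2028 mm long (x) by 1333 mm wide (y). Four 56×56 mm corner posts, 389 mm tall, at the corners of the footprint. Four rails of 23 mm thickness and 173 mm height run between adjacent posts with their undersides at z = 157 mm, their outer faces flush with the outside of the frame (the two x-running rails run between the posts' inner faces; the two y-running rails run between the posts' inner faces). 8 slats, each 84 mm wide (x) and 25 mm thick, lie across the top of the two x-running rails, running the full 1333 mm width of the frame in y; along x they sit between the end posts with a 138 mm gap after the −x posts and between neighbouring slats, leaving 140 mm before the +x posts.


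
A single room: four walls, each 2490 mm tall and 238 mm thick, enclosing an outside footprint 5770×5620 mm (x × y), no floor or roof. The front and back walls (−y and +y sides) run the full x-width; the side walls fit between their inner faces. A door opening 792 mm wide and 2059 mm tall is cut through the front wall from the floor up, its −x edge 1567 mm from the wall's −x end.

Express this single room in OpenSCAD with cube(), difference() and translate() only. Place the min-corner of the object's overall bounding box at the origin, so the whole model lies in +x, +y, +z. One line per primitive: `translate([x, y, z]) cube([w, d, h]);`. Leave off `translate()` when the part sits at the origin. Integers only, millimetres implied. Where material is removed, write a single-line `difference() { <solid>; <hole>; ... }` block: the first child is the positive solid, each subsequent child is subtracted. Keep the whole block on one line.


difference() { cube([5770, 238, 2490]); translate([1567, 0, 0]) cube([792, 238, 2059]); }
translate([0, 5382, 0]) cube([5770, 238, 2490]);
translate([0, 238, 0]) cube([238, 5144, 2490]);
translate([5532, 238, 0]) cube([238, 5144, 2490]);


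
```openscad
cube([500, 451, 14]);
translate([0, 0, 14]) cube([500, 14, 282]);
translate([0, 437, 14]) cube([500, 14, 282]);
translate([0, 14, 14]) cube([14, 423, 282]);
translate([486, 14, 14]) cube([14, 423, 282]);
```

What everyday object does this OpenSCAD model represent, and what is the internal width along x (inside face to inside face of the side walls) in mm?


An open box. The internal width is 472 mm.

A 500×451 base slab with four walls standing on it — an open box. The base is 500 mm wide and the walls are 14 mm thick, so the internal width is 500 − 2 × 14 = 472 mm.


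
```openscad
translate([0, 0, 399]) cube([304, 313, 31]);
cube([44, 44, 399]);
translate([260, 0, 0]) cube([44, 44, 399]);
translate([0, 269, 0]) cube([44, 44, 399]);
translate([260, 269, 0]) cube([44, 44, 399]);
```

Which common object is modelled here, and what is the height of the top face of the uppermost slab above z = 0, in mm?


A stool. The seat height is 430 mm.

A 304×313×31 slab at z = 399 on four corner posts — a stool. The seat top is 399 + 31 = 430 mm.


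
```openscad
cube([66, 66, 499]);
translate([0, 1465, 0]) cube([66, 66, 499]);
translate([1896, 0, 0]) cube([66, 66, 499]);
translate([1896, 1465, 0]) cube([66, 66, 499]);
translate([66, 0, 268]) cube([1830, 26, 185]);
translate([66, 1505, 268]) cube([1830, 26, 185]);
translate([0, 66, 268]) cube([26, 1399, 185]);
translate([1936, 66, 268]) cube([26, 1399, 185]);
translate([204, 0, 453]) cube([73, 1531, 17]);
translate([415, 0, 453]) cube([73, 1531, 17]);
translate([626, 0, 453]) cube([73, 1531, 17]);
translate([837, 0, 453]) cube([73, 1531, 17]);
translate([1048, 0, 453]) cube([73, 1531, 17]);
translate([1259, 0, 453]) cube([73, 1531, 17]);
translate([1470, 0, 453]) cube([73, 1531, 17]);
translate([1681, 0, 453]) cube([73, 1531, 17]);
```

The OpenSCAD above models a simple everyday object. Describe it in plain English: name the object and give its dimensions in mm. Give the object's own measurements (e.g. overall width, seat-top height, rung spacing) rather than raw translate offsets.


A bed frame 1962 mm long (x) by 1531 mm wide (y). Four 66×66 mm corner posts, 499 mm tall, at the corners of the footprint. Four rails of 26 mm thickness and 185 mm height run between adjacent posts with their undersides at z = 268 mm, their outer faces flush with the outside of the frame (the two x-running rails run between the posts' inner faces; the two y-running rails run between the posts' inner faces). 8 slats, each 73 mm wide (x) and 17 mm thick, lie across the top of the two x-running rails, running the full 1531 mm width of the frame in y; along x they sit between the end posts with a 138 mm gap after the −x posts and between neighbouring slats, leaving 142 mm before the +x posts.


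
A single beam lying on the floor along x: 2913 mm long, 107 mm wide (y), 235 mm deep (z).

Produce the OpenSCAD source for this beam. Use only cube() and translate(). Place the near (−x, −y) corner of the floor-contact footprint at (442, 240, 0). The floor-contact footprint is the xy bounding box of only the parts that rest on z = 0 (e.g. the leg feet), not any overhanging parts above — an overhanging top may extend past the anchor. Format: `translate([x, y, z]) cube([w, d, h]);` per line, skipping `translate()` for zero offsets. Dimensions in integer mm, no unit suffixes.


translate([442, 240, 0]) cube([2913, 107, 235]);


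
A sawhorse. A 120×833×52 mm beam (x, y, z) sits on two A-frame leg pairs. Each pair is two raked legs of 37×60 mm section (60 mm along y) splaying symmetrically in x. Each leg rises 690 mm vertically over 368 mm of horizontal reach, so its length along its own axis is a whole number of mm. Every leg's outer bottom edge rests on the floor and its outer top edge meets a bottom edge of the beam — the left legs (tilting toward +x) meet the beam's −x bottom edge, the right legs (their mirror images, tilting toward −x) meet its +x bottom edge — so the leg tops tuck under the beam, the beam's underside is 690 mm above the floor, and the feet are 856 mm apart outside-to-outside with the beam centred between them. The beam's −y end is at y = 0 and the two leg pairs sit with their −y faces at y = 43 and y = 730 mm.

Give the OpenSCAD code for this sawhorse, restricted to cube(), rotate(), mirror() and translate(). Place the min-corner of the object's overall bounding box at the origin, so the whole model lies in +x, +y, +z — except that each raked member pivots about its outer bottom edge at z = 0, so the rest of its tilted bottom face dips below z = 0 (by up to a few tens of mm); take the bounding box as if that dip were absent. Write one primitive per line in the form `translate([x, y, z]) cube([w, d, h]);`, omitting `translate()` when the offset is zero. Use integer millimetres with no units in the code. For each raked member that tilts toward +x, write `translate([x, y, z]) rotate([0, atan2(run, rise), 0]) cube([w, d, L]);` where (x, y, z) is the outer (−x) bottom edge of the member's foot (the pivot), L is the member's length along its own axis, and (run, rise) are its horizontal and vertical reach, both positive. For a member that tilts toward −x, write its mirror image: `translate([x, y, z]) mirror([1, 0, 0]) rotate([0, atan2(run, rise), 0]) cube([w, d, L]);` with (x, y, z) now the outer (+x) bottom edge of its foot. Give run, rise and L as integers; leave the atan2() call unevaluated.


translate([368, 0, 690]) cube([120, 833, 52]);
translate([0, 43, 0]) rotate([0, atan2(368, 690), 0]) cube([37, 60, 782]);
translate([856, 43, 0]) mirror([1, 0, 0]) rotate([0, atan2(368, 690), 0]) cube([37, 60, 782]);
translate([0, 730, 0]) rotate([0, atan2(368, 690), 0]) cube([37, 60, 782]);
translate([856, 730, 0]) mirror([1, 0, 0]) rotate([0, atan2(368, 690), 0]) cube([37, 60, 782]);


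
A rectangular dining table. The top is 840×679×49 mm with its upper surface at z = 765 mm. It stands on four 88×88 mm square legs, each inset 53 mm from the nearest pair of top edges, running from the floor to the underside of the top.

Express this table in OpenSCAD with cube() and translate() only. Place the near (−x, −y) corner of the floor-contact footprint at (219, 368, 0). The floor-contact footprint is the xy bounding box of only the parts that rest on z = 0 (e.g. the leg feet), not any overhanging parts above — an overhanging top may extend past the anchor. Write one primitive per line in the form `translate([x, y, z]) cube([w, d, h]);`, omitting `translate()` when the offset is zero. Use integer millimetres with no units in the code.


translate([166, 315, 716]) cube([840, 679, 49]);
translate([219, 368, 0]) cube([88, 88, 716]);
translate([865, 368, 0]) cube([88, 88, 716]);
translate([219, 853, 0]) cube([88, 88, 716]);
translate([865, 853, 0]) cube([88, 88, 716]);


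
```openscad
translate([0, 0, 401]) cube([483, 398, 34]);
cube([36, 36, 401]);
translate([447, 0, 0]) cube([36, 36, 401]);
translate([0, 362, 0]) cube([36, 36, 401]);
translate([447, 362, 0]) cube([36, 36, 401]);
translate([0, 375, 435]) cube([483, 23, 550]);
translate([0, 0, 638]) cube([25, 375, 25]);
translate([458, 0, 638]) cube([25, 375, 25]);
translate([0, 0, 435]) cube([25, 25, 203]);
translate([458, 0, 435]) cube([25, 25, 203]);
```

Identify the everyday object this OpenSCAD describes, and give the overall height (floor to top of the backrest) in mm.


A chair. The overall height is 985 mm.

A slab on four corner posts with a tall panel at the back — a chair. The seat slab sits at z = 401 with thickness 34, and the 550 mm backrest starts at the seat top, so the overall height is 401 + 34 + 550 = 985 mm.


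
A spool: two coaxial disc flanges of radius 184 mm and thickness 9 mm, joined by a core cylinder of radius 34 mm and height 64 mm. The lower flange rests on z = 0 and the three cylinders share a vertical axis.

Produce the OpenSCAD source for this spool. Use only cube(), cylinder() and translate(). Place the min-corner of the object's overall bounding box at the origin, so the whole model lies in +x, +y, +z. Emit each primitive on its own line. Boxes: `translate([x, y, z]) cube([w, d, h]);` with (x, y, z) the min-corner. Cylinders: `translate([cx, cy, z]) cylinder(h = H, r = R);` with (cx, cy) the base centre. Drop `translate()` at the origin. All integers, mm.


translate([184, 184, 0]) cylinder(h = 9, r = 184);
translate([184, 184, 9]) cylinder(h = 64, r = 34);
translate([184, 184, 73]) cylinder(h = 9, r = 184);


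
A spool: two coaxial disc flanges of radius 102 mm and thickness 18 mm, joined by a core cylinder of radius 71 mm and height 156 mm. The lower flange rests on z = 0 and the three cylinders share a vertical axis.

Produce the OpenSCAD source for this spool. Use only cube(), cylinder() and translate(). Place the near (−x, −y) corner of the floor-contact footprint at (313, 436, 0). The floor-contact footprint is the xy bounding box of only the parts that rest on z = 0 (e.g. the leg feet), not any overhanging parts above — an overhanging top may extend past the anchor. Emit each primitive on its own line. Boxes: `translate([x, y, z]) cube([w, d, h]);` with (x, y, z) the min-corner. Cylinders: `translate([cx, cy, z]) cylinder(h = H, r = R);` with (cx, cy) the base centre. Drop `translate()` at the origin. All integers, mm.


translate([415, 538, 0]) cylinder(h = 18, r = 102);
translate([415, 538, 18]) cylinder(h = 156, r = 71);
translate([415, 538, 174]) cylinder(h = 18, r = 102);


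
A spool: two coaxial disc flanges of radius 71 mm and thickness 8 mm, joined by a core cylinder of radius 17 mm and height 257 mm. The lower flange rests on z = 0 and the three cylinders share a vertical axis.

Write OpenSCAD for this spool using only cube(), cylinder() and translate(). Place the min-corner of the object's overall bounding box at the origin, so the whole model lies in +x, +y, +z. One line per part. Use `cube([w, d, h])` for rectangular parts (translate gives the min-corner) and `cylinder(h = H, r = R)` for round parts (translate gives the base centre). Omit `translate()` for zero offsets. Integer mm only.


translate([71, 71, 0]) cylinder(h = 8, r = 71);
translate([71, 71, 8]) cylinder(h = 257, r = 17);
translate([71, 71, 265]) cylinder(h = 8, r = 71);


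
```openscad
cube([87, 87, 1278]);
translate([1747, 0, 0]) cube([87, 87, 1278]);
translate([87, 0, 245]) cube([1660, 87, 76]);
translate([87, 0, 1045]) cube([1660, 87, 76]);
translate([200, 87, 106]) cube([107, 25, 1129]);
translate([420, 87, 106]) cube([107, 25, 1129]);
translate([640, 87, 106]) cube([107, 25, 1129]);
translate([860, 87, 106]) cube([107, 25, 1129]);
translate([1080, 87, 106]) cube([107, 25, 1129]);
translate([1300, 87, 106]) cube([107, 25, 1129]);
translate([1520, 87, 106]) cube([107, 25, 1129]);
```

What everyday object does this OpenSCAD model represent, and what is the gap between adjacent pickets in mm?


A fence section. The picket gap is 113 mm.

Two posts, two rails, 7 pickets — a fence section. Span 1660 mm holds 7 pickets of 107 mm with 8 equal gaps: ⌊(1660 − 7·107) / 8⌋ = 113 mm.


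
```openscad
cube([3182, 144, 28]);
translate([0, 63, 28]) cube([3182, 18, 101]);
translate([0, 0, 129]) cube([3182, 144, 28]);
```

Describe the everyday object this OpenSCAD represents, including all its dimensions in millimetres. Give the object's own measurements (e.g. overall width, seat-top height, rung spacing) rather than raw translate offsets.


An I-beam lying along x, 3182 mm long. Overall section height 157 mm. Two flanges 144 mm wide (y) and 28 mm thick, one on the floor and one at the top; a web 18 mm thick runs between them, centred on the flange width.


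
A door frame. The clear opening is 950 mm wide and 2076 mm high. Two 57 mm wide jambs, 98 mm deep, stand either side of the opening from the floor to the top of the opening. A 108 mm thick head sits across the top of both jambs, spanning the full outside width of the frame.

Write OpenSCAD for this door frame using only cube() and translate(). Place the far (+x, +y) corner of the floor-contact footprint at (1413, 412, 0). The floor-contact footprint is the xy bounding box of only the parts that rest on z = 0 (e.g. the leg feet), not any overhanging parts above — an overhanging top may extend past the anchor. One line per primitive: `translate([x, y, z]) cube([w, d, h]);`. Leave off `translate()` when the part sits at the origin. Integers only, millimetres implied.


translate([349, 314, 0]) cube([57, 98, 2076]);
translate([1356, 314, 0]) cube([57, 98, 2076]);
translate([349, 314, 2076]) cube([1064, 98, 108]);


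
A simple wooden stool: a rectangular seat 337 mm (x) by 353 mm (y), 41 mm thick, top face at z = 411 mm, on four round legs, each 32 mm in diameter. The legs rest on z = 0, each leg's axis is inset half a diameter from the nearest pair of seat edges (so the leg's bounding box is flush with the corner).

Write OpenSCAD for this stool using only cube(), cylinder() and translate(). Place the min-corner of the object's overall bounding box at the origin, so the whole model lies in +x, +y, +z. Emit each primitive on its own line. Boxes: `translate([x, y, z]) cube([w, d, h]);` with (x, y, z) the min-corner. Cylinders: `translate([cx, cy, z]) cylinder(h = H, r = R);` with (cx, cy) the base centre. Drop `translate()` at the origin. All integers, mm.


translate([0, 0, 370]) cube([337, 353, 41]);
translate([16, 16, 0]) cylinder(h = 370, r = 16);
translate([321, 16, 0]) cylinder(h = 370, r = 16);
translate([16, 337, 0]) cylinder(h = 370, r = 16);
translate([321, 337, 0]) cylinder(h = 370, r = 16);
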